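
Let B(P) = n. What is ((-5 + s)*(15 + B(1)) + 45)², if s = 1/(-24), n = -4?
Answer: 63001/576 ≈ 109.38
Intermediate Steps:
B(P) = -4
s = -1/24 ≈ -0.041667
((-5 + s)*(15 + B(1)) + 45)² = ((-5 - 1/24)*(15 - 4) + 45)² = (-121/24*11 + 45)² = (-1331/24 + 45)² = (-251/24)² = 63001/576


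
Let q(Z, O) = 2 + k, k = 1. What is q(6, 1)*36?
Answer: 108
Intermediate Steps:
q(Z, O) = 3 (q(Z, O) = 2 + 1 = 3)
q(6, 1)*36 = 3*36 = 108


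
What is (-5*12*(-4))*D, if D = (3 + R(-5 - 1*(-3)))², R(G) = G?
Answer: 240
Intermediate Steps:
D = 1 (D = (3 + (-5 - 1*(-3)))² = (3 + (-5 + 3))² = (3 - 2)² = 1² = 1)
(-5*12*(-4))*D = (-5*12*(-4))*1 = -60*(-4)*1 = 240*1 = 240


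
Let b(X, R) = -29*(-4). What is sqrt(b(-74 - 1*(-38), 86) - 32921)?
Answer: 81*I*sqrt(5) ≈ 181.12*I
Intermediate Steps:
b(X, R) = 116
sqrt(b(-74 - 1*(-38), 86) - 32921) = sqrt(116 - 32921) = sqrt(-32805) = 81*I*sqrt(5)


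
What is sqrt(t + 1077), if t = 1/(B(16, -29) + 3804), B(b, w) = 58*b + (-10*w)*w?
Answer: sqrt(14569311990)/3678 ≈ 32.818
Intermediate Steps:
B(b, w) = -10*w**2 + 58*b (B(b, w) = 58*b - 10*w**2 = -10*w**2 + 58*b)
t = -1/3678 (t = 1/((-10*(-29)**2 + 58*16) + 3804) = 1/((-10*841 + 928) + 3804) = 1/((-8410 + 928) + 3804) = 1/(-7482 + 3804) = 1/(-3678) = -1/3678 ≈ -0.00027189)
sqrt(t + 1077) = sqrt(-1/3678 + 1077) = sqrt(3961205/3678) = sqrt(14569311990)/3678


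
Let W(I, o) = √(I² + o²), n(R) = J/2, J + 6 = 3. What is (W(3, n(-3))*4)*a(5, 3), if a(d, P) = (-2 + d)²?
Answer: 54*√5 ≈ 120.75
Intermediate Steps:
J = -3 (J = -6 + 3 = -3)
n(R) = -3/2
(W(3, n(-3))*4)*a(5, 3) = (√(3² + (-3/2)²)*4)*(-2 + 5)² = (√(9 + 9/4)*4)*3² = (√(45/4)*4)*9 = ((3*√5/2)*4)*9 = (6*√5)*9 = 54*√5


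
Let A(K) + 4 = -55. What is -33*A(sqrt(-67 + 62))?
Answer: 1947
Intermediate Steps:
A(K) = -59 (A(K) = -4 - 55 = -59)
-33*A(sqrt(-67 + 62)) = -33*(-59) = 1947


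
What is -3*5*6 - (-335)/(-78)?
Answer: -7355/78 ≈ -94.295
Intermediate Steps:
-3*5*6 - (-335)/(-78) = -15*6 - (-335)*(-1)/78 = -90 - 67*5/78 = -90 - 335/78 = -7355/78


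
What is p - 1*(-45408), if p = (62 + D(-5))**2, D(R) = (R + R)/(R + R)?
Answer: 49377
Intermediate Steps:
D(R) = 1 (D(R) = (2*R)/((2*R)) = (2*R)*(1/(2*R)) = 1)
p = 3969 (p = (62 + 1)**2 = 63**2 = 3969)
p - 1*(-45408) = 3969 - 1*(-45408) = 3969 + 45408 = 49377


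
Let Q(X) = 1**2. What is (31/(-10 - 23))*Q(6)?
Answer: -31/33 ≈ -0.93939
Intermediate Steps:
Q(X) = 1
(31/(-10 - 23))*Q(6) = (31/(-10 - 23))*1 = (31/(-33))*1 = -1/33*31*1 = -31/33*1 = -31/33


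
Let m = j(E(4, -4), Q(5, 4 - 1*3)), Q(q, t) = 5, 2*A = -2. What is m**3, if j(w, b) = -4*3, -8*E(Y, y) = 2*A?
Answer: -1728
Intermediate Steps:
A = -1 (A = (1/2)*(-2) = -1)
E(Y, y) = 1/4 (E(Y, y) = -(-1)/4 = -1/8*(-2) = 1/4)
j(w, b) = -12
m = -12
m**3 = (-12)**3 = -1728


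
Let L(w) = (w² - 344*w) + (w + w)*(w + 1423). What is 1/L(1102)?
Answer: 1/6400416 ≈ 1.5624e-7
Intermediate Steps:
L(w) = w² - 344*w + 2*w*(1423 + w) (L(w) = (w² - 344*w) + (2*w)*(1423 + w) = (w² - 344*w) + 2*w*(1423 + w) = w² - 344*w + 2*w*(1423 + w))
1/L(1102) = 1/(3*1102*(834 + 1102)) = 1/(3*1102*1936) = 1/6400416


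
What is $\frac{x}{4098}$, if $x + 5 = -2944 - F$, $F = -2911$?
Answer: $- \frac{19}{2049} \approx -0.0092728$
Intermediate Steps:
$x = -38$ ($x = -5 - 33 = -38$)
$\frac{x}{4098} = - \frac{38}{4098} = \left(-38\right) \frac{1}{4098} = - \frac{19}{2049}$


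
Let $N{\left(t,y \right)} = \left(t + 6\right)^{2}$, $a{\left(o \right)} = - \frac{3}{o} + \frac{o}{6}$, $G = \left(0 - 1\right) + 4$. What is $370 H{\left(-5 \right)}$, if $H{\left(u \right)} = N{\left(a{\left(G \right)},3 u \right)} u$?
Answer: $- \frac{111925}{2} \approx -55963.0$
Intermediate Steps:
$G = 3$ ($G = -1 + 4 = 3$)
$a{\left(o \right)} = - \frac{3}{o} + \frac{o}{6}$ ($a{\left(o \right)} = - \frac{3}{o} + o \frac{1}{6} = - \frac{3}{o} + \frac{o}{6}$)
$N{\left(t,y \right)} = \left(6 + t\right)^{2}$
$H{\left(u \right)} = \frac{121 u}{4}$ ($H{\left(u \right)} = \left(6 + \left(- \frac{3}{3} + \frac{1}{6} \cdot 3\right)\right)^{2} u = \left(6 + \left(\left(-3\right) \frac{1}{3} + \frac{1}{2}\right)\right)^{2} u = \left(6 + \left(-1 + \frac{1}{2}\right)\right)^{2} u = \left(6 - \frac{1}{2}\right)^{2} u = \left(\frac{11}{2}\right)^{2} u = \frac{121 u}{4}$)
$370 H{\left(-5 \right)} = 370 \cdot \frac{121}{4} \left(-5\right) = 370 \left(- \frac{605}{4}\right) = - \frac{111925}{2}$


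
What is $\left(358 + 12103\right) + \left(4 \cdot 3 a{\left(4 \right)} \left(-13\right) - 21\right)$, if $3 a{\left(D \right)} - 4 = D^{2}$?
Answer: $11400$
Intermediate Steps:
$a{\left(D \right)} = \frac{4}{3} + \frac{D^{2}}{3}$
$\left(358 + 12103\right) + \left(4 \cdot 3 a{\left(4 \right)} \left(-13\right) - 21\right) = \left(358 + 12103\right) + \left(4 \cdot 3 \left(\frac{4}{3} + \frac{4^{2}}{3}\right) \left(-13\right) - 21\right) = 12461 + \left(12 \left(\frac{4}{3} + \frac{1}{3} \cdot 16\right) \left(-13\right) - 21\right) = 12461 + \left(12 \left(\frac{4}{3} + \frac{16}{3}\right) \left(-13\right) - 21\right) = 12461 + \left(12 \cdot \frac{20}{3} \left(-13\right) - 21\right) = 12461 + \left(80 \left(-13\right) - 21\right) = 12461 - 1061 = 11400$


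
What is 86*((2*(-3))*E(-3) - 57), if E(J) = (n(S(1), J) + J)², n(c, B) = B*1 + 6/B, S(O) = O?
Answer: -37926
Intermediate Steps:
n(c, B) = B + 6/B
E(J) = (2*J + 6/J)² (E(J) = ((J + 6/J) + J)² = (2*J + 6/J)²)
86*((2*(-3))*E(-3) - 57) = 86*((2*(-3))*(4*(3 + (-3)²)²/(-3)²) - 57) = 86*(-24*(3 + 9)²/9 - 57) = 86*(-24*12²/9 - 57) = 86*(-24*144/9 - 57) = 86*(-6*64 - 57) = 86*(-384 - 57) = 86*(-441) = -37926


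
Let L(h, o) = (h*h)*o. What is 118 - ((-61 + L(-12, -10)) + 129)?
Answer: 1490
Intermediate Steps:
L(h, o) = o*h² (L(h, o) = h²*o = o*h²)
118 - ((-61 + L(-12, -10)) + 129) = 118 - ((-61 - 10*(-12)²) + 129) = 118 - ((-61 - 10*144) + 129) = 118 - ((-61 - 1440) + 129) = 118 - (-1501 + 129) = 118 - 1*(-1372) = 118 + 1372 = 1490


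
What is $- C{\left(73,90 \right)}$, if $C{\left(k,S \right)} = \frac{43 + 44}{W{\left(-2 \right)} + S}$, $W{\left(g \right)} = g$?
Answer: $- \frac{87}{88} \approx -0.98864$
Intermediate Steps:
$C{\left(k,S \right)} = \frac{87}{-2 + S}$ ($C{\left(k,S \right)} = \frac{43 + 44}{-2 + S} = \frac{87}{-2 + S}$)
$- C{\left(73,90 \right)} = - \frac{87}{-2 + 90} = - \frac{87}{88}$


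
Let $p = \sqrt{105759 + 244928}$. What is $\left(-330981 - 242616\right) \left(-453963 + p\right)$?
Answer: $260391814911 - 573597 \sqrt{350687} \approx 2.6005 \cdot 10^{11}$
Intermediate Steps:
$p = \sqrt{350687} \approx 592.19$
$\left(-330981 - 242616\right) \left(-453963 + p\right) = \left(-330981 - 242616\right) \left(-453963 + \sqrt{350687}\right) = - 573597 \left(-453963 + \sqrt{350687}\right) = 260391814911 - 573597 \sqrt{350687}$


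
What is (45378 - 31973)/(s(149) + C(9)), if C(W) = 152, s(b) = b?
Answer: 1915/43 ≈ 44.535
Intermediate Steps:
(45378 - 31973)/(s(149) + C(9)) = (45378 - 31973)/(149 + 152) = 13405/301 = 13405*(1/301) = 1915/43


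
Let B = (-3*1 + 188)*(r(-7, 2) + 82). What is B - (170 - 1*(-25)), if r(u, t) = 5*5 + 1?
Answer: 19785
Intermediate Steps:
r(u, t) = 26 (r(u, t) = 25 + 1 = 26)
B = 19980 (B = (-3*1 + 188)*(26 + 82) = (-3 + 188)*108 = 185*108 = 19980)
B - (170 - 1*(-25)) = 19980 - (170 - 1*(-25)) = 19980 - (170 + 25) = 19980 - 1*195 = 19980 - 195 = 19785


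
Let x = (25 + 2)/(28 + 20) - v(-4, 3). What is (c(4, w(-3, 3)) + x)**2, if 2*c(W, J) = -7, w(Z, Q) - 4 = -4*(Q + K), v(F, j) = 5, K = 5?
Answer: 16129/256 ≈ 63.004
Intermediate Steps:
w(Z, Q) = -16 - 4*Q (w(Z, Q) = 4 - 4*(Q + 5) = 4 - 4*(5 + Q) = 4 + (-20 - 4*Q) = -16 - 4*Q)
c(W, J) = -7/2 (c(W, J) = (1/2)*(-7) = -7/2)
x = -71/16 (x = (25 + 2)/(28 + 20) - 1*5 = 27/48 - 5 = 27*(1/48) - 5 = 9/16 - 5 = -71/16 ≈ -4.4375)
(c(4, w(-3, 3)) + x)**2 = (-7/2 - 71/16)**2 = (-127/16)**2 = 16129/256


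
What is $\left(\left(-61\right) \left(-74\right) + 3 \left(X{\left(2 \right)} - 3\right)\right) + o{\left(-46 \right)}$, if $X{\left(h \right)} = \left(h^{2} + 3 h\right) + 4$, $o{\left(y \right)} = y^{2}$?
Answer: $6663$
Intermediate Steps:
$X{\left(h \right)} = 4 + h^{2} + 3 h$
$\left(\left(-61\right) \left(-74\right) + 3 \left(X{\left(2 \right)} - 3\right)\right) + o{\left(-46 \right)} = \left(\left(-61\right) \left(-74\right) + 3 \left(\left(4 + 2^{2} + 3 \cdot 2\right) - 3\right)\right) + \left(-46\right)^{2} = \left(4514 + 3 \left(\left(4 + 4 + 6\right) - 3\right)\right) + 2116 = \left(4514 + 3 \left(14 - 3\right)\right) + 2116 = \left(4514 + 3 \cdot 11\right) + 2116 = \left(4514 + 33\right) + 2116 = 4547 + 2116 = 6663$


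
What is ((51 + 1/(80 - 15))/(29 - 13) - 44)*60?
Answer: -31833/13 ≈ -2448.7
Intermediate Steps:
((51 + 1/(80 - 15))/(29 - 13) - 44)*60 = ((51 + 1/65)/16 - 44)*60 = ((51 + 1/65)*(1/16) - 44)*60 = ((3316/65)*(1/16) - 44)*60 = (829/260 - 44)*60 = -10611/260*60 = -31833/13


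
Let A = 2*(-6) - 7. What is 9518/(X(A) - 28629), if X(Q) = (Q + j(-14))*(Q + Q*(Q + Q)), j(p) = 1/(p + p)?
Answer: -266504/1176311 ≈ -0.22656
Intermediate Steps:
j(p) = 1/(2*p)
A = -19 (A = -12 - 7 = -19)
X(Q) = (-1/28 + Q)*(Q + 2*Q²) (X(Q) = (Q + (½)/(-14))*(Q + Q*(Q + Q)) = (Q + (½)*(-1/14))*(Q + Q*(2*Q)) = (Q - 1/28)*(Q + 2*Q²) = (-1/28 + Q)*(Q + 2*Q²))
9518/(X(A) - 28629) = 9518/((1/28)*(-19)*(-1 + 26*(-19) + 56*(-19)²) - 28629) = 9518/((1/28)*(-19)*(-1 - 494 + 56*361) - 28629) = 9518/((1/28)*(-19)*(-1 - 494 + 20216) - 28629) = 9518/((1/28)*(-19)*19721 - 28629) = 9518/(-374699/28 - 28629) = 9518/(-1176311/28) = 9518*(-28/1176311) = -266504/1176311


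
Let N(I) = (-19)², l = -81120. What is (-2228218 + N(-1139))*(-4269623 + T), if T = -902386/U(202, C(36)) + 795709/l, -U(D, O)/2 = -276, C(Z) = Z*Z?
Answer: 5918049759602509073/621920 ≈ 9.5158e+12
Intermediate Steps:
C(Z) = Z²
N(I) = 361
U(D, O) = 552 (U(D, O) = -2*(-276) = 552)
T = -3068365987/1865760 (T = -902386/552 + 795709/(-81120) = -902386*1/552 + 795709*(-1/81120) = -451193/276 - 795709/81120 = -3068365987/1865760 ≈ -1644.6)
(-2228218 + N(-1139))*(-4269623 + T) = (-2228218 + 361)*(-4269623 - 3068365987/1865760) = -2227857*(-7969160174467/1865760) = 5918049759602509073/621920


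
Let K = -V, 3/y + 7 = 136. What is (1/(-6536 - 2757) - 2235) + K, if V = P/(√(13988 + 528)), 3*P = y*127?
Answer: -20769856/9293 - 127*√3629/936282 ≈ -2235.0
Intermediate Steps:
y = 1/43 (y = 3/(-7 + 136) = 3/129 = 3*(1/129) = 1/43 ≈ 0.023256)
P = 127/129 (P = ((1/43)*127)/3 = (⅓)*(127/43) = 127/129 ≈ 0.98450)
V = 127*√3629/936282 (V = 127/(129*(√(13988 + 528))) = 127/(129*(√14516)) = 127/(129*((2*√3629))) = 127*(√3629/7258)/129 = 127*√3629/936282 ≈ 0.0081713)
K = -127*√3629/936282 ≈ -0.0081713
(1/(-6536 - 2757) - 2235) + K = (1/(-6536 - 2757) - 2235) - 127*√3629/936282 = (1/(-9293) - 2235) - 127*√3629/936282 = (-1/9293 - 2235) - 127*√3629/936282 = -20769856/9293 - 127*√3629/936282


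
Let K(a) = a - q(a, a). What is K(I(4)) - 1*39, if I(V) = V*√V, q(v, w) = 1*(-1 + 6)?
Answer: -36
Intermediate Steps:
q(v, w) = 5 (q(v, w) = 1*5 = 5)
I(V) = V^(3/2)
K(a) = -5 + a (K(a) = a - 1*5 = a - 5 = -5 + a)
K(I(4)) - 1*39 = (-5 + 4^(3/2)) - 1*39 = (-5 + 8) - 39 = 3 - 39 = -36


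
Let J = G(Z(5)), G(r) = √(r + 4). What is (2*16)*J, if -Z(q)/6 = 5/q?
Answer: 32*I*√2 ≈ 45.255*I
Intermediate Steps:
Z(q) = -30/q
G(r) = √(4 + r)
J = I*√2 (J = √(4 - 30/5) = √(4 - 30*⅕) = √(4 - 6) = √(-2) = I*√2 ≈ 1.4142*I)
(2*16)*J = (2*16)*(I*√2) = 32*(I*√2) = 32*I*√2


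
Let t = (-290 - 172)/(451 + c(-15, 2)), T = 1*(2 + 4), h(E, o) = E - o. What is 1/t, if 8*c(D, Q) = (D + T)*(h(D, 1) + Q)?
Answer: -1867/1848 ≈ -1.0103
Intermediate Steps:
T = 6 (T = 1*6 = 6)
c(D, Q) = (6 + D)*(-1 + D + Q)/8 (c(D, Q) = ((D + 6)*((D - 1*1) + Q))/8 = ((6 + D)*((D - 1) + Q))/8 = ((6 + D)*((-1 + D) + Q))/8 = ((6 + D)*(-1 + D + Q))/8 = (6 + D)*(-1 + D + Q)/8)
t = -1848/1867 (t = (-290 - 172)/(451 + (-¾ + (⅛)*(-15)² + (¾)*2 + (5/8)*(-15) + (⅛)*(-15)*2)) = -462/(451 + (-¾ + (⅛)*225 + 3/2 - 75/8 - 15/4)) = -462/(451 + (-¾ + 225/8 + 3/2 - 75/8 - 15/4)) = -462/(451 + 63/4) = -462/1867/4 = -462*4/1867 = -1848/1867 ≈ -0.98982)
1/t = 1/(-1848/1867) = -1867/1848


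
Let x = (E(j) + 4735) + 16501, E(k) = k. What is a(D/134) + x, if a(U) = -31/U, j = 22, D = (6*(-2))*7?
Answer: 894913/42 ≈ 21307.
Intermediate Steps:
D = -84 (D = -12*7 = -84)
x = 21258 (x = (22 + 4735) + 16501 = 4757 + 16501 = 21258)
a(D/134) + x = -31/((-84/134)) + 21258 = -31/((-84*1/134)) + 21258 = -31/(-42/67) + 21258 = -31*(-67/42) + 21258 = 2077/42 + 21258 = 894913/42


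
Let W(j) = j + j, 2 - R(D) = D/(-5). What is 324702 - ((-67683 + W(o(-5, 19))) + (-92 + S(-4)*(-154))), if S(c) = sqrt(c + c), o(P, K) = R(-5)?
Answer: 392475 + 308*I*sqrt(2) ≈ 3.9248e+5 + 435.58*I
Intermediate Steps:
R(D) = 2 + D/5 (R(D) = 2 - D/(-5) = 2 - D*(-1)/5 = 2 - (-1)*D/5 = 2 + D/5)
o(P, K) = 1 (o(P, K) = 2 + (1/5)*(-5) = 2 - 1 = 1)
S(c) = sqrt(2)*sqrt(c) (S(c) = sqrt(2*c) = sqrt(2)*sqrt(c))
W(j) = 2*j
324702 - ((-67683 + W(o(-5, 19))) + (-92 + S(-4)*(-154))) = 324702 - ((-67683 + 2*1) + (-92 + (sqrt(2)*sqrt(-4))*(-154))) = 324702 - ((-67683 + 2) + (-92 + (sqrt(2)*(2*I))*(-154))) = 324702 - (-67681 + (-92 + (2*I*sqrt(2))*(-154))) = 324702 - (-67681 + (-92 - 308*I*sqrt(2))) = 324702 - (-67773 - 308*I*sqrt(2)) = 324702 + (67773 + 308*I*sqrt(2)) = 392475 + 308*I*sqrt(2)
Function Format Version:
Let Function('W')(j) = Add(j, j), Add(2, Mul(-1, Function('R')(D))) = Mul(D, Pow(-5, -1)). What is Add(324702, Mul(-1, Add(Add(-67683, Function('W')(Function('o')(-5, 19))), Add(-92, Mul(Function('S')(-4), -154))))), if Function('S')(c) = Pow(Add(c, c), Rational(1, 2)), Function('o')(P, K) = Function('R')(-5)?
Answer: Add(392475, Mul(308, I, Pow(2, Rational(1, 2)))) ≈ Add(3.9248e+5, Mul(435.58, I))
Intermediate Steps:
Function('R')(D) = Add(2, Mul(Rational(1, 5), D)) (Function('R')(D) = Add(2, Mul(-1, Mul(D, Pow(-5, -1)))) = Add(2, Mul(-1, Mul(D, Rational(-1, 5)))) = Add(2, Mul(-1, Mul(Rational(-1, 5), D))) = Add(2, Mul(Rational(1, 5), D)))
Function('o')(P, K) = 1 (Function('o')(P, K) = Add(2, Mul(Rational(1, 5), -5)) = Add(2, -1) = 1)
Function('S')(c) = Mul(Pow(2, Rational(1, 2)), Pow(c, Rational(1, 2))) (Function('S')(c) = Pow(Mul(2, c), Rational(1, 2)) = Mul(Pow(2, Rational(1, 2)), Pow(c, Rational(1, 2))))
Function('W')(j) = Mul(2, j)
Add(324702, Mul(-1, Add(Add(-67683, Function('W')(Function('o')(-5, 19))), Add(-92, Mul(Function('S')(-4), -154))))) = Add(324702, Mul(-1, Add(Add(-67683, Mul(2, 1)), Add(-92, Mul(Mul(Pow(2, Rational(1, 2)), Pow(-4, Rational(1, 2))), -154))))) = Add(324702, Mul(-1, Add(Add(-67683, 2), Add(-92, Mul(Mul(Pow(2, Rational(1, 2)), Mul(2, I)), -154))))) = Add(324702, Mul(-1, Add(-67681, Add(-92, Mul(Mul(2, I, Pow(2, Rational(1, 2))), -154))))) = Add(324702, Mul(-1, Add(-67681, Add(-92, Mul(-308, I, Pow(2, Rational(1, 2))))))) = Add(324702, Mul(-1, Add(-67773, Mul(-308, I, Pow(2, Rational(1, 2)))))) = Add(324702, Add(67773, Mul(308, I, Pow(2, Rational(1, 2))))) = Add(392475, Mul(308, I, Pow(2, Rational(1, 2))))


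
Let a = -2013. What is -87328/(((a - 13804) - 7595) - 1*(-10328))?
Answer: 21832/3271 ≈ 6.6744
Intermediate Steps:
-87328/(((a - 13804) - 7595) - 1*(-10328)) = -87328/(((-2013 - 13804) - 7595) - 1*(-10328)) = -87328/((-15817 - 7595) + 10328) = -87328/(-23412 + 10328) = -87328/(-13084) = -87328*(-1/13084) = 21832/3271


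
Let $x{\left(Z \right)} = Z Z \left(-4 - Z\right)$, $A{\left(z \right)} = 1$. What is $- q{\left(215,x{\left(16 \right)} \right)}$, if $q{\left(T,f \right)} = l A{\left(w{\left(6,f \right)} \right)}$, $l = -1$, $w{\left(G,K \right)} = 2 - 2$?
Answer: $1$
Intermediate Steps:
$w{\left(G,K \right)} = 0$
$x{\left(Z \right)} = Z^{2} \left(-4 - Z\right)$
$q{\left(T,f \right)} = -1$ ($q{\left(T,f \right)} = \left(-1\right) 1 = -1$)
$- q{\left(215,x{\left(16 \right)} \right)} = \left(-1\right) \left(-1\right) = 1$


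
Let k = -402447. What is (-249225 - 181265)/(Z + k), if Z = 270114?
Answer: 430490/132333 ≈ 3.2531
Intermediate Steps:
(-249225 - 181265)/(Z + k) = (-249225 - 181265)/(270114 - 402447) = -430490/(-132333) = -430490*(-1/132333) = 430490/132333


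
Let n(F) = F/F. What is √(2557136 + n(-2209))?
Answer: √2557137 ≈ 1599.1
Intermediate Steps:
n(F) = 1
√(2557136 + n(-2209)) = √(2557136 + 1) = √2557137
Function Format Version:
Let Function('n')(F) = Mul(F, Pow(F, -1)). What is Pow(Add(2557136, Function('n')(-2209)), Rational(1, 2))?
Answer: Pow(2557137, Rational(1, 2)) ≈ 1599.1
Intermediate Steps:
Function('n')(F) = 1
Pow(Add(2557136, Function('n')(-2209)), Rational(1, 2)) = Pow(Add(2557136, 1), Rational(1, 2)) = Pow(2557137, Rational(1, 2))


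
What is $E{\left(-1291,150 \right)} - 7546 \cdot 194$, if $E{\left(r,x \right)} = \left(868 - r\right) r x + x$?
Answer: $-419554124$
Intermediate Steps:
$E{\left(r,x \right)} = x + r x \left(868 - r\right)$ ($E{\left(r,x \right)} = r \left(868 - r\right) x + x = r x \left(868 - r\right) + x = x + r x \left(868 - r\right)$)
$E{\left(-1291,150 \right)} - 7546 \cdot 194 = 150 \left(1 - \left(-1291\right)^{2} + 868 \left(-1291\right)\right) - 7546 \cdot 194 = 150 \left(1 - 1666681 - 1120588\right) - 1463924 = 150 \left(-2787268\right) - 1463924 = -418090200 - 1463924 = -419554124$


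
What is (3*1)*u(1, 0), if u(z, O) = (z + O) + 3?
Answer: 12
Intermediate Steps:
u(z, O) = 3 + O + z (u(z, O) = (O + z) + 3 = 3 + O + z)
(3*1)*u(1, 0) = (3*1)*(3 + 0 + 1) = 3*4 = 12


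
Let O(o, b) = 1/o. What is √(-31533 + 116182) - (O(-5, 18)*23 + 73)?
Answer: -342/5 + √84649 ≈ 222.54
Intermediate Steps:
√(-31533 + 116182) - (O(-5, 18)*23 + 73) = √(-31533 + 116182) - (23/(-5) + 73) = √84649 - (-⅕*23 + 73) = √84649 - (-23/5 + 73) = √84649 - 1*342/5 = √84649 - 342/5 = -342/5 + √84649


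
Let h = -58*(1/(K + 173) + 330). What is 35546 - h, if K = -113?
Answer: 1640609/30 ≈ 54687.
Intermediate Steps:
h = -574229/30 (h = -58*(1/(-113 + 173) + 330) = -58*(1/60 + 330) = -58*19801/60 = -574229/30 ≈ -19141.)
35546 - h = 35546 - 1*(-574229/30) = 35546 + 574229/30 = 1640609/30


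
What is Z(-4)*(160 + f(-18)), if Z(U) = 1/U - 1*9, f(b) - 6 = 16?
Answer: -3367/2 ≈ -1683.5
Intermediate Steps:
f(b) = 22 (f(b) = 6 + 16 = 22)
Z(U) = -9 + 1/U (Z(U) = 1/U - 9 = -9 + 1/U)
Z(-4)*(160 + f(-18)) = (-9 + 1/(-4))*(160 + 22) = (-9 - ¼)*182 = -37/4*182 = -3367/2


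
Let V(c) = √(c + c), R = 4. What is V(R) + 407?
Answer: 407 + 2*√2 ≈ 409.83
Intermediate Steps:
V(c) = √2*√c (V(c) = √(2*c) = √2*√c)
V(R) + 407 = √2*√4 + 407 = √2*2 + 407 = 2*√2 + 407 = 407 + 2*√2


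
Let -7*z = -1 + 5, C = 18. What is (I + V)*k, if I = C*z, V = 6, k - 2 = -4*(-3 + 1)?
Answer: -300/7 ≈ -42.857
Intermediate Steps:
k = 10 (k = 2 - 4*(-3 + 1) = 2 - 4*(-2) = 2 + 8 = 10)
z = -4/7 (z = -(-1 + 5)/7 = -1/7*4 = -4/7 ≈ -0.57143)
I = -72/7 (I = 18*(-4/7) = -72/7 ≈ -10.286)
(I + V)*k = (-72/7 + 6)*10 = -30/7*10 = -300/7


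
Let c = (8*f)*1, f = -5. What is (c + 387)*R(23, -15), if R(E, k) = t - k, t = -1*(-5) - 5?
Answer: 5205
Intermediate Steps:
t = 0 (t = 5 - 5 = 0)
R(E, k) = -k (R(E, k) = 0 - k = -k)
c = -40 (c = (8*(-5))*1 = -40*1 = -40)
(c + 387)*R(23, -15) = (-40 + 387)*(-1*(-15)) = 347*15 = 5205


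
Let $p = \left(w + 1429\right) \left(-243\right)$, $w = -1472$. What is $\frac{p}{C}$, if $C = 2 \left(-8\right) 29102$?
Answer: $- \frac{10449}{465632} \approx -0.02244$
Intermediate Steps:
$p = 10449$ ($p = \left(-1472 + 1429\right) \left(-243\right) = \left(-43\right) \left(-243\right) = 10449$)
$C = -465632$ ($C = \left(-16\right) 29102 = -465632$)
$\frac{p}{C} = \frac{10449}{-465632} = 10449 \left(- \frac{1}{465632}\right) = - \frac{10449}{465632}$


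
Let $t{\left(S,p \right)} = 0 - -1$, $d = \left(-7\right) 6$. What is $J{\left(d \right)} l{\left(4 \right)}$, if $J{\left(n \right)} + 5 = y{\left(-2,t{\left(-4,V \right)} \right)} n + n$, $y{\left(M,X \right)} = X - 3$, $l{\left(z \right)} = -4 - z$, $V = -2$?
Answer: $-296$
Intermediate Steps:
$d = -42$
$t{\left(S,p \right)} = 1$ ($t{\left(S,p \right)} = 0 + 1 = 1$)
$y{\left(M,X \right)} = -3 + X$
$J{\left(n \right)} = -5 - n$ ($J{\left(n \right)} = -5 + \left(\left(-3 + 1\right) n + n\right) = -5 + \left(- 2 n + n\right) = -5 - n$)
$J{\left(d \right)} l{\left(4 \right)} = \left(-5 - -42\right) \left(-4 - 4\right) = \left(-5 + 42\right) \left(-4 - 4\right) = 37 \left(-8\right) = -296$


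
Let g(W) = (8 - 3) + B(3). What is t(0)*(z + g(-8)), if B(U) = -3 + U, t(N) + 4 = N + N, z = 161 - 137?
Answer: -116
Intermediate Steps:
z = 24
t(N) = -4 + 2*N (t(N) = -4 + (N + N) = -4 + 2*N)
g(W) = 5 (g(W) = (8 - 3) + (-3 + 3) = 5 + 0 = 5)
t(0)*(z + g(-8)) = (-4 + 2*0)*(24 + 5) = (-4 + 0)*29 = -4*29 = -116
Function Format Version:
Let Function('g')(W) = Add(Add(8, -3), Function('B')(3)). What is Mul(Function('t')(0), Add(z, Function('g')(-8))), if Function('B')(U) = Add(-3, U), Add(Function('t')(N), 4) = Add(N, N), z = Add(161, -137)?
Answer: -116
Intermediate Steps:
z = 24
Function('t')(N) = Add(-4, Mul(2, N)) (Function('t')(N) = Add(-4, Add(N, N)) = Add(-4, Mul(2, N)))
Function('g')(W) = 5 (Function('g')(W) = Add(Add(8, -3), Add(-3, 3)) = Add(5, 0) = 5)
Mul(Function('t')(0), Add(z, Function('g')(-8))) = Mul(Add(-4, Mul(2, 0)), Add(24, 5)) = Mul(Add(-4, 0), 29) = Mul(-4, 29) = -116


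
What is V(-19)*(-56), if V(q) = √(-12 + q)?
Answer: -56*I*√31 ≈ -311.79*I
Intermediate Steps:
V(-19)*(-56) = √(-12 - 19)*(-56) = √(-31)*(-56) = (I*√31)*(-56) = -56*I*√31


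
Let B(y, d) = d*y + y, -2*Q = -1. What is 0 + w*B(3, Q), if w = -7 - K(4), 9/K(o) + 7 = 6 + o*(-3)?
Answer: -369/13 ≈ -28.385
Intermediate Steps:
Q = ½ (Q = -½*(-1) = ½ ≈ 0.50000)
B(y, d) = y + d*y
K(o) = 9/(-1 - 3*o) (K(o) = 9/(-7 + (6 + o*(-3))) = 9/(-7 + (6 - 3*o)) = 9/(-1 - 3*o))
w = -82/13 (w = -7 - (-9)/(1 + 3*4) = -7 - (-9)/(1 + 12) = -7 - (-9)/13 = -7 - 1*(-9/13) = -7 + 9/13 = -82/13 ≈ -6.3077)
0 + w*B(3, Q) = 0 - 246*(1 + ½)/13 = 0 - 246*3/(13*2) = 0 - 82/13*9/2 = 0 - 369/13 = -369/13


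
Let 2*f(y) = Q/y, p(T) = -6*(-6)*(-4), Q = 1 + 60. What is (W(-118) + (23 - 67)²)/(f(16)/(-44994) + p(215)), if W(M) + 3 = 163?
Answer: -3017837568/207332413 ≈ -14.556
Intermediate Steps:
W(M) = 160 (W(M) = -3 + 163 = 160)
Q = 61
p(T) = -144 (p(T) = 36*(-4) = -144)
f(y) = 61/(2*y) (f(y) = (61/y)/2 = 61/(2*y))
(W(-118) + (23 - 67)²)/(f(16)/(-44994) + p(215)) = (160 + (23 - 67)²)/(((61/2)/16)/(-44994) - 144) = (160 + (-44)²)/(((61/2)*(1/16))*(-1/44994) - 144) = (160 + 1936)/((61/32)*(-1/44994) - 144) = 2096/(-61/1439808 - 144) = 2096/(-207332413/1439808) = 2096*(-1439808/207332413) = -3017837568/207332413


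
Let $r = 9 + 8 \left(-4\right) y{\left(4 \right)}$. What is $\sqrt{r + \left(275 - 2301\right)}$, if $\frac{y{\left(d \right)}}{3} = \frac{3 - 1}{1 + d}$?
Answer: $\frac{i \sqrt{51385}}{5} \approx 45.337 i$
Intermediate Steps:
$y{\left(d \right)} = \frac{6}{1 + d}$ ($y{\left(d \right)} = 3 \frac{3 - 1}{1 + d} = 3 \frac{2}{1 + d} = \frac{6}{1 + d}$)
$r = - \frac{147}{5}$ ($r = 9 + 8 \left(-4\right) \frac{6}{1 + 4} = 9 - 32 \cdot \frac{6}{5} = 9 - 32 \cdot 6 \cdot \frac{1}{5} = 9 - \frac{192}{5} = - \frac{147}{5} \approx -29.4$)
$\sqrt{r + \left(275 - 2301\right)} = \sqrt{- \frac{147}{5} + \left(275 - 2301\right)} = \sqrt{- \frac{147}{5} - 2026} = \sqrt{- \frac{10277}{5}} = \frac{i \sqrt{51385}}{5}$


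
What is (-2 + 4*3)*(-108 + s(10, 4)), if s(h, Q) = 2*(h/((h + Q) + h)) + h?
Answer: -2915/3 ≈ -971.67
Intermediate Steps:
s(h, Q) = h + 2*h/(Q + 2*h) (s(h, Q) = 2*(h/((Q + h) + h)) + h = 2*(h/(Q + 2*h)) + h = 2*h/(Q + 2*h) + h = h + 2*h/(Q + 2*h))
(-2 + 4*3)*(-108 + s(10, 4)) = (-2 + 4*3)*(-108 + 10*(2 + 4 + 2*10)/(4 + 2*10)) = (-2 + 12)*(-108 + 10*(2 + 4 + 20)/(4 + 20)) = 10*(-108 + 10*26/24) = 10*(-108 + 10*(1/24)*26) = 10*(-108 + 65/6) = 10*(-583/6) = -2915/3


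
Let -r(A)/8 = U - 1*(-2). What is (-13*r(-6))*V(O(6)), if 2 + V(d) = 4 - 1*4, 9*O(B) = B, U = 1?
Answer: -624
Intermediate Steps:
O(B) = B/9
r(A) = -24 (r(A) = -8*(1 - 1*(-2)) = -8*(1 + 2) = -8*3 = -24)
V(d) = -2 (V(d) = -2 + (4 - 1*4) = -2 + (4 - 4) = -2 + 0 = -2)
(-13*r(-6))*V(O(6)) = -13*(-24)*(-2) = 312*(-2) = -624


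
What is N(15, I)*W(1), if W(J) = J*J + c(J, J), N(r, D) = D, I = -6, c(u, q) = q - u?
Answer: -6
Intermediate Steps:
W(J) = J² (W(J) = J*J + (J - J) = J² + 0 = J²)
N(15, I)*W(1) = -6*1² = -6*1 = -6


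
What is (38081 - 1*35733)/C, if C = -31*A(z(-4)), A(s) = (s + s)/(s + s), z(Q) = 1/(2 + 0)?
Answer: -2348/31 ≈ -75.742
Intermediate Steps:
z(Q) = 1/2
A(s) = 1 (A(s) = (2*s)/((2*s)) = (2*s)*(1/(2*s)) = 1)
C = -31 (C = -31*1 = -31)
(38081 - 1*35733)/C = (38081 - 1*35733)/(-31) = (38081 - 35733)*(-1/31) = 2348*(-1/31) = -2348/31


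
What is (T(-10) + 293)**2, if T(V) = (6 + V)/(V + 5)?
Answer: 2157961/25 ≈ 86319.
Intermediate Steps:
T(V) = (6 + V)/(5 + V)
(T(-10) + 293)**2 = ((6 - 10)/(5 - 10) + 293)**2 = (-4/(-5) + 293)**2 = (-1/5*(-4) + 293)**2 = (4/5 + 293)**2 = (1469/5)**2 = 2157961/25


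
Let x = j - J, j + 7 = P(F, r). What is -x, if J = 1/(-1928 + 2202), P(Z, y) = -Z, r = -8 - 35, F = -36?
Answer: -7945/274 ≈ -28.996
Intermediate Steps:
r = -43
j = 29 (j = -7 - 1*(-36) = -7 + 36 = 29)
J = 1/274 ≈ 0.0036496
x = 7945/274 (x = 29 - 1*1/274 = 29 - 1/274 = 7945/274 ≈ 28.996)
-x = -1*7945/274 = -7945/274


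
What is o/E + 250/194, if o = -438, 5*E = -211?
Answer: 238805/20467 ≈ 11.668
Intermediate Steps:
E = -211/5 (E = (1/5)*(-211) = -211/5 ≈ -42.200)
o/E + 250/194 = -438/(-211/5) + 250/194 = -438*(-5/211) + 250*(1/194) = 2190/211 + 125/97 = 238805/20467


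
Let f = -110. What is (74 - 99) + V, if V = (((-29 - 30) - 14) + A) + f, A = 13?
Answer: -195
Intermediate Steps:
V = -170 (V = (((-29 - 30) - 14) + 13) - 110 = ((-59 - 14) + 13) - 110 = (-73 + 13) - 110 = -60 - 110 = -170)
(74 - 99) + V = (74 - 99) - 170 = -25 - 170 = -195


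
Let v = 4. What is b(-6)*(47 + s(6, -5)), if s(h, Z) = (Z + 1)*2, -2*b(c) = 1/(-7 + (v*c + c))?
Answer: 39/74 ≈ 0.52703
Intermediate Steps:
b(c) = -1/(2*(-7 + 5*c)) (b(c) = -1/(2*(-7 + (4*c + c))) = -1/(2*(-7 + 5*c)))
s(h, Z) = 2 + 2*Z (s(h, Z) = (1 + Z)*2 = 2 + 2*Z)
b(-6)*(47 + s(6, -5)) = (-1/(-14 + 10*(-6)))*(47 + (2 + 2*(-5))) = (-1/(-14 - 60))*(47 + (2 - 10)) = (-1/(-74))*(47 - 8) = -1*(-1/74)*39 = (1/74)*39 = 39/74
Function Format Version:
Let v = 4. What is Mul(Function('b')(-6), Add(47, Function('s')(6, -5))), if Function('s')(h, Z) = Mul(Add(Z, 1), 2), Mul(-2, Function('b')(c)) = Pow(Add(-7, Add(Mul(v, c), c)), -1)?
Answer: Rational(39, 74) ≈ 0.52703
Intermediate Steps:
Function('b')(c) = Mul(Rational(-1, 2), Pow(Add(-7, Mul(5, c)), -1)) (Function('b')(c) = Mul(Rational(-1, 2), Pow(Add(-7, Add(Mul(4, c), c)), -1)) = Mul(Rational(-1, 2), Pow(Add(-7, Mul(5, c)), -1)))
Function('s')(h, Z) = Add(2, Mul(2, Z)) (Function('s')(h, Z) = Mul(Add(1, Z), 2) = Add(2, Mul(2, Z)))
Mul(Function('b')(-6), Add(47, Function('s')(6, -5))) = Mul(Mul(-1, Pow(Add(-14, Mul(10, -6)), -1)), Add(47, Add(2, Mul(2, -5)))) = Mul(Mul(-1, Pow(Add(-14, -60), -1)), Add(47, Add(2, -10))) = Mul(Mul(-1, Pow(-74, -1)), Add(47, -8)) = Mul(Mul(-1, Rational(-1, 74)), 39) = Mul(Rational(1, 74), 39) = Rational(39, 74)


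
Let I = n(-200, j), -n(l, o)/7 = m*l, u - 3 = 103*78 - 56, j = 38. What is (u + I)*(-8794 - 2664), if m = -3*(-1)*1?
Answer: -139569898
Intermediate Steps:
m = 3 (m = 3*1 = 3)
u = 7981 (u = 3 + (103*78 - 56) = 3 + (8034 - 56) = 3 + 7978 = 7981)
n(l, o) = -21*l
I = 4200 (I = -21*(-200) = 4200)
(u + I)*(-8794 - 2664) = (7981 + 4200)*(-8794 - 2664) = 12181*(-11458) = -139569898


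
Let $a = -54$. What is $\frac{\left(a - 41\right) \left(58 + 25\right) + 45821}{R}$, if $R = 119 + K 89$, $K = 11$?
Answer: $\frac{18968}{549} \approx 34.55$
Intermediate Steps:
$R = 1098$ ($R = 119 + 11 \cdot 89 = 119 + 979 = 1098$)
$\frac{\left(a - 41\right) \left(58 + 25\right) + 45821}{R} = \frac{\left(-54 - 41\right) \left(58 + 25\right) + 45821}{1098} = \left(\left(-54 - 41\right) 83 + 45821\right) \frac{1}{1098} = \left(\left(-95\right) 83 + 45821\right) \frac{1}{1098} = \left(-7885 + 45821\right) \frac{1}{1098} = 37936 \cdot \frac{1}{1098} = \frac{18968}{549}$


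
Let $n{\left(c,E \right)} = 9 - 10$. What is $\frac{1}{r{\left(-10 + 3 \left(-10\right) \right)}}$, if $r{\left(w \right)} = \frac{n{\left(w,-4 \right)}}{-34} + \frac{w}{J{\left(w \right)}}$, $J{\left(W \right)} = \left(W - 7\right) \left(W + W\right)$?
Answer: $\frac{799}{15} \approx 53.267$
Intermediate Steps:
$n{\left(c,E \right)} = -1$ ($n{\left(c,E \right)} = 9 - 10 = -1$)
$J{\left(W \right)} = 2 W \left(-7 + W\right)$ ($J{\left(W \right)} = \left(-7 + W\right) 2 W = 2 W \left(-7 + W\right)$)
$r{\left(w \right)} = \frac{1}{34} + \frac{1}{2 \left(-7 + w\right)}$ ($r{\left(w \right)} = - \frac{1}{-34} + \frac{w}{2 w \left(-7 + w\right)} = \left(-1\right) \left(- \frac{1}{34}\right) + w \frac{1}{2 w \left(-7 + w\right)} = \frac{1}{34} + \frac{1}{2 \left(-7 + w\right)}$)
$\frac{1}{r{\left(-10 + 3 \left(-10\right) \right)}} = \frac{1}{\frac{1}{34} \frac{1}{-7 + \left(-10 + 3 \left(-10\right)\right)} \left(10 + \left(-10 + 3 \left(-10\right)\right)\right)} = \frac{1}{\frac{1}{34} \frac{1}{-7 - 40} \left(10 - 40\right)} = \frac{1}{\frac{1}{34} \frac{1}{-47} \left(-30\right)} = \frac{1}{\frac{1}{34} \left(- \frac{1}{47}\right) \left(-30\right)} = \frac{1}{\frac{15}{799}} = \frac{799}{15}$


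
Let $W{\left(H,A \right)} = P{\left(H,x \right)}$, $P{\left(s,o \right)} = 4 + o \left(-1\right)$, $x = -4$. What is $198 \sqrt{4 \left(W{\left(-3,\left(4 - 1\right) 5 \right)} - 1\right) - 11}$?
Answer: $198 \sqrt{17} \approx 816.38$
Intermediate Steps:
$P{\left(s,o \right)} = 4 - o$
$W{\left(H,A \right)} = 8$ ($W{\left(H,A \right)} = 4 - -4 = 4 + 4 = 8$)
$198 \sqrt{4 \left(W{\left(-3,\left(4 - 1\right) 5 \right)} - 1\right) - 11} = 198 \sqrt{4 \left(8 - 1\right) - 11} = 198 \sqrt{4 \cdot 7 - 11} = 198 \sqrt{28 - 11} = 198 \sqrt{17}$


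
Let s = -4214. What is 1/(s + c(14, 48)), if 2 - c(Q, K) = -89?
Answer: -1/4123 ≈ -0.00024254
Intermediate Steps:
c(Q, K) = 91 (c(Q, K) = 2 - 1*(-89) = 2 + 89 = 91)
1/(s + c(14, 48)) = 1/(-4214 + 91) = 1/(-4123) = -1/4123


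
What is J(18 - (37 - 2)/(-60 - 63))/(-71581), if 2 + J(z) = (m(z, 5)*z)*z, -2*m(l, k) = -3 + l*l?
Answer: 12677361085589/16383934649421 ≈ 0.77377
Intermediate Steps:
m(l, k) = 3/2 - l²/2 (m(l, k) = -(-3 + l*l)/2 = -(-3 + l²)/2 = 3/2 - l²/2)
J(z) = -2 + z²*(3/2 - z²/2) (J(z) = -2 + ((3/2 - z²/2)*z)*z = -2 + (z*(3/2 - z²/2))*z = -2 + z²*(3/2 - z²/2))
J(18 - (37 - 2)/(-60 - 63))/(-71581) = (-2 + (18 - (37 - 2)/(-60 - 63))²*(3 - (18 - (37 - 2)/(-60 - 63))²)/2)/(-71581) = (-2 + (18 - 35/(-123))²*(3 - (18 - 35/(-123))²)/2)*(-1/71581) = (-2 + (18 - 35*(-1)/123)²*(3 - (18 - 35*(-1)/123)²)/2)*(-1/71581) = (-2 + (18 - 1*(-35/123))²*(3 - (18 - 1*(-35/123))²)/2)*(-1/71581) = (-2 + (18 + 35/123)²*(3 - (18 + 35/123)²)/2)*(-1/71581) = (-2 + (2249/123)²*(3 - (2249/123)²)/2)*(-1/71581) = (-2 + (½)*(5058001/15129)*(3 - 1*5058001/15129))*(-1/71581) = (-2 + (½)*(5058001/15129)*(3 - 5058001/15129))*(-1/71581) = (-2 + (½)*(5058001/15129)*(-5012614/15129))*(-1/71581) = (-2 - 12676903312307/228886641)*(-1/71581) = -12677361085589/228886641*(-1/71581) = 12677361085589/16383934649421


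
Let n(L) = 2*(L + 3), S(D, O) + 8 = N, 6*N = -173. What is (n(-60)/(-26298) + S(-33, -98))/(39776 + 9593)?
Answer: -322843/432768654 ≈ -0.00074599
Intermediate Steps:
N = -173/6 (N = (1/6)*(-173) = -173/6 ≈ -28.833)
S(D, O) = -221/6 (S(D, O) = -8 - 173/6 = -221/6)
n(L) = 6 + 2*L (n(L) = 2*(3 + L) = 6 + 2*L)
(n(-60)/(-26298) + S(-33, -98))/(39776 + 9593) = ((6 + 2*(-60))/(-26298) - 221/6)/(39776 + 9593) = ((6 - 120)*(-1/26298) - 221/6)/49369 = (-114*(-1/26298) - 221/6)*(1/49369) = (19/4383 - 221/6)*(1/49369) = -322843/8766*1/49369 = -322843/432768654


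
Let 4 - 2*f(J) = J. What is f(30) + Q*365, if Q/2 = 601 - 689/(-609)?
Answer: 267681623/609 ≈ 4.3954e+5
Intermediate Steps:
f(J) = 2 - J/2
Q = 733396/609 (Q = 2*(601 - 689/(-609)) = 2*(601 - 689*(-1/609)) = 2*(601 + 689/609) = 2*(366698/609) = 733396/609 ≈ 1204.3)
f(30) + Q*365 = (2 - ½*30) + (733396/609)*365 = (2 - 15) + 267689540/609 = -13 + 267689540/609 = 267681623/609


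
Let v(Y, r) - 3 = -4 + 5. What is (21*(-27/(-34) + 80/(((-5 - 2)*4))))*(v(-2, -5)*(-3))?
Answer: 8838/17 ≈ 519.88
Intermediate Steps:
v(Y, r) = 4 (v(Y, r) = 3 + (-4 + 5) = 3 + 1 = 4)
(21*(-27/(-34) + 80/(((-5 - 2)*4))))*(v(-2, -5)*(-3)) = (21*(-27/(-34) + 80/(((-5 - 2)*4))))*(4*(-3)) = (21*(-27*(-1/34) + 80/((-7*4))))*(-12) = (21*(27/34 + 80/(-28)))*(-12) = (21*(27/34 + 80*(-1/28)))*(-12) = (21*(27/34 - 20/7))*(-12) = (21*(-491/238))*(-12) = -1473/34*(-12) = 8838/17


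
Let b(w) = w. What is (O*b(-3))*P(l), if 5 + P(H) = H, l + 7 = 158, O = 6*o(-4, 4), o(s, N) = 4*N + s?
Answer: -31536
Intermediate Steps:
o(s, N) = s + 4*N
O = 72 (O = 6*(-4 + 4*4) = 6*(-4 + 16) = 6*12 = 72)
l = 151 (l = -7 + 158 = 151)
P(H) = -5 + H
(O*b(-3))*P(l) = (72*(-3))*(-5 + 151) = -216*146 = -31536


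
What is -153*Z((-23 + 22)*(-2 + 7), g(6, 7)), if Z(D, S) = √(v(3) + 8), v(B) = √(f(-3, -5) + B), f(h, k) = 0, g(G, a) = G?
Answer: -153*√(8 + √3) ≈ -477.30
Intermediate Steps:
v(B) = √B (v(B) = √(0 + B) = √B)
Z(D, S) = √(8 + √3) (Z(D, S) = √(√3 + 8) = √(8 + √3))
-153*Z((-23 + 22)*(-2 + 7), g(6, 7)) = -153*√(8 + √3)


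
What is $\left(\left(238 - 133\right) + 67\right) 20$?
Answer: $3440$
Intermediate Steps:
$\left(\left(238 - 133\right) + 67\right) 20 = \left(105 + 67\right) 20 = 172 \cdot 20 = 3440$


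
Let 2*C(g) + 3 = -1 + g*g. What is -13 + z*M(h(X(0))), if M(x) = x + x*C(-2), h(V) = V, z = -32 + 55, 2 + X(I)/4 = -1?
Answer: -289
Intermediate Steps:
C(g) = -2 + g²/2 (C(g) = -3/2 + (-1 + g*g)/2 = -3/2 + (-1 + g²)/2 = -3/2 + (-½ + g²/2) = -2 + g²/2)
X(I) = -12 (X(I) = -8 + 4*(-1) = -8 - 4 = -12)
z = 23
M(x) = x (M(x) = x + x*(-2 + (½)*(-2)²) = x + x*(-2 + (½)*4) = x + x*(-2 + 2) = x + x*0 = x + 0 = x)
-13 + z*M(h(X(0))) = -13 + 23*(-12) = -13 - 276 = -289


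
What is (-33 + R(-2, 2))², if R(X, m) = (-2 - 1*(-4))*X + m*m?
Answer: 1089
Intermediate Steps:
R(X, m) = m² + 2*X (R(X, m) = (-2 + 4)*X + m² = 2*X + m² = m² + 2*X)
(-33 + R(-2, 2))² = (-33 + (2² + 2*(-2)))² = (-33 + (4 - 4))² = (-33 + 0)² = (-33)² = 1089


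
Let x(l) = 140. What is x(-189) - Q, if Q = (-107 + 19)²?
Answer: -7604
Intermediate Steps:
Q = 7744 (Q = (-88)² = 7744)
x(-189) - Q = 140 - 1*7744 = 140 - 7744 = -7604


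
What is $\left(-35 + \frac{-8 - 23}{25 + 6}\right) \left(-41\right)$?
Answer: $1476$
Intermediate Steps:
$\left(-35 + \frac{-8 - 23}{25 + 6}\right) \left(-41\right) = \left(-35 - \frac{31}{31}\right) \left(-41\right) = \left(-35 - 1\right) \left(-41\right) = \left(-36\right) \left(-41\right) = 1476$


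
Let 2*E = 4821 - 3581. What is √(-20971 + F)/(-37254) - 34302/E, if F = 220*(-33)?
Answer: -17151/310 - I*√28231/37254 ≈ -55.326 - 0.0045101*I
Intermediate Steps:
E = 620 (E = (4821 - 3581)/2 = (½)*1240 = 620)
F = -7260
√(-20971 + F)/(-37254) - 34302/E = √(-20971 - 7260)/(-37254) - 34302/620 = √(-28231)*(-1/37254) - 34302*1/620 = (I*√28231)*(-1/37254) - 17151/310 = -I*√28231/37254 - 17151/310 = -17151/310 - I*√28231/37254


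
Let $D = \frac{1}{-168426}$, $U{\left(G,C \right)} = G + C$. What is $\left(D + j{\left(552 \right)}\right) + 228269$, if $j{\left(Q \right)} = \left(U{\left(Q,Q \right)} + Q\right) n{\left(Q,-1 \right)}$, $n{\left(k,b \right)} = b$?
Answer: $\frac{38167521137}{168426} \approx 2.2661 \cdot 10^{5}$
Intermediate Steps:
$U{\left(G,C \right)} = C + G$
$D = - \frac{1}{168426} \approx -5.9373 \cdot 10^{-6}$
$j{\left(Q \right)} = - 3 Q$ ($j{\left(Q \right)} = \left(\left(Q + Q\right) + Q\right) \left(-1\right) = \left(2 Q + Q\right) \left(-1\right) = 3 Q \left(-1\right) = - 3 Q$)
$\left(D + j{\left(552 \right)}\right) + 228269 = \left(- \frac{1}{168426} - 1656\right) + 228269 = - \frac{278913457}{168426} + 228269 = \frac{38167521137}{168426}$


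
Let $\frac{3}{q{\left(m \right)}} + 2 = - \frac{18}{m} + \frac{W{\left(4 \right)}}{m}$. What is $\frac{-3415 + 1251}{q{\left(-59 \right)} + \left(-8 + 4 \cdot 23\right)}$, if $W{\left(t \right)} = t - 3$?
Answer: $- \frac{218564}{8307} \approx -26.311$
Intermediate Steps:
$W{\left(t \right)} = -3 + t$ ($W{\left(t \right)} = t - 3 = -3 + t$)
$q{\left(m \right)} = \frac{3}{-2 - \frac{17}{m}}$ ($q{\left(m \right)} = \frac{3}{-2 - \left(\frac{18}{m} - \frac{-3 + 4}{m}\right)} = \frac{3}{-2 + \left(- \frac{18}{m} + 1 \frac{1}{m}\right)} = \frac{3}{-2 + \left(- \frac{18}{m} + \frac{1}{m}\right)} = \frac{3}{-2 - \frac{17}{m}}$)
$\frac{-3415 + 1251}{q{\left(-59 \right)} + \left(-8 + 4 \cdot 23\right)} = \frac{-3415 + 1251}{\left(-3\right) \left(-59\right) \frac{1}{17 + 2 \left(-59\right)} + \left(-8 + 4 \cdot 23\right)} = - \frac{2164}{\left(-3\right) \left(-59\right) \frac{1}{17 - 118} + \left(-8 + 92\right)} = - \frac{2164}{\left(-3\right) \left(-59\right) \frac{1}{-101} + 84} = - \frac{2164}{\left(-3\right) \left(-59\right) \left(- \frac{1}{101}\right) + 84} = - \frac{2164}{- \frac{177}{101} + 84} = - \frac{2164}{\frac{8307}{101}} = \left(-2164\right) \frac{101}{8307} = - \frac{218564}{8307}$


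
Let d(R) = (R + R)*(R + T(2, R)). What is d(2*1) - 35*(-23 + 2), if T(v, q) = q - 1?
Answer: 747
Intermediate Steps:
T(v, q) = -1 + q
d(R) = 2*R*(-1 + 2*R) (d(R) = (R + R)*(R + (-1 + R)) = (2*R)*(-1 + 2*R) = 2*R*(-1 + 2*R))
d(2*1) - 35*(-23 + 2) = 2*(2*1)*(-1 + 2*(2*1)) - 35*(-23 + 2) = 2*2*(-1 + 2*2) - 35*(-21) = 2*2*(-1 + 4) + 735 = 2*2*3 + 735 = 12 + 735 = 747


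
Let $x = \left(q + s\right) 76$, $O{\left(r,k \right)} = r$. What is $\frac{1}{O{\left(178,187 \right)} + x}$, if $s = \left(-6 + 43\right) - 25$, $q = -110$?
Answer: $- \frac{1}{7270} \approx -0.00013755$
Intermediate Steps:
$s = 12$ ($s = 37 - 25 = 12$)
$x = -7448$ ($x = \left(-110 + 12\right) 76 = \left(-98\right) 76 = -7448$)
$\frac{1}{O{\left(178,187 \right)} + x} = \frac{1}{178 - 7448} = \frac{1}{-7270} = - \frac{1}{7270}$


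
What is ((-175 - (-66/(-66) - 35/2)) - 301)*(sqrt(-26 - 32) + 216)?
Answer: -99252 - 919*I*sqrt(58)/2 ≈ -99252.0 - 3499.4*I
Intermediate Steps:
((-175 - (-66/(-66) - 35/2)) - 301)*(sqrt(-26 - 32) + 216) = ((-175 - (-66*(-1/66) - 35*1/2)) - 301)*(sqrt(-58) + 216) = ((-175 - (1 - 35/2)) - 301)*(I*sqrt(58) + 216) = ((-175 - 1*(-33/2)) - 301)*(216 + I*sqrt(58)) = ((-175 + 33/2) - 301)*(216 + I*sqrt(58)) = (-317/2 - 301)*(216 + I*sqrt(58)) = -919*(216 + I*sqrt(58))/2 = -99252 - 919*I*sqrt(58)/2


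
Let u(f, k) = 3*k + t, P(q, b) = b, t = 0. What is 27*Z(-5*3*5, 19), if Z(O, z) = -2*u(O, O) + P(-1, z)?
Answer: 12663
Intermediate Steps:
u(f, k) = 3*k (u(f, k) = 3*k + 0 = 3*k)
Z(O, z) = z - 6*O (Z(O, z) = -6*O + z = z - 6*O)
27*Z(-5*3*5, 19) = 27*(19 - 6*(-5*3)*5) = 27*(19 - (-90)*5) = 27*(19 - 6*(-75)) = 27*(19 + 450) = 27*469 = 12663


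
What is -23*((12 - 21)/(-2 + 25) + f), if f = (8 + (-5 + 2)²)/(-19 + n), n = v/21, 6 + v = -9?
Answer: 173/6 ≈ 28.833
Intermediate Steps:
v = -15 (v = -6 - 9 = -15)
n = -5/7 (n = -15/21 = -15*1/21 = -5/7 ≈ -0.71429)
f = -119/138 (f = (8 + (-5 + 2)²)/(-19 - 5/7) = (8 + (-3)²)/(-138/7) = (8 + 9)*(-7/138) = 17*(-7/138) = -119/138 ≈ -0.86232)
-23*((12 - 21)/(-2 + 25) + f) = -23*((12 - 21)/(-2 + 25) - 119/138) = -23*(-9/23 - 119/138) = -23*(-173/138) = 173/6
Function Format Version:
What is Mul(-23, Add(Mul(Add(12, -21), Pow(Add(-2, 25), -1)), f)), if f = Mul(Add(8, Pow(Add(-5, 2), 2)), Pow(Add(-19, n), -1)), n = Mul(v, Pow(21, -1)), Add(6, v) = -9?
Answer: Rational(173, 6) ≈ 28.833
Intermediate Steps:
v = -15 (v = Add(-6, -9) = -15)
n = Rational(-5, 7) (n = Mul(-15, Pow(21, -1)) = Mul(-15, Rational(1, 21)) = Rational(-5, 7) ≈ -0.71429)
f = Rational(-119, 138) (f = Mul(Add(8, Pow(Add(-5, 2), 2)), Pow(Add(-19, Rational(-5, 7)), -1)) = Mul(Add(8, Pow(-3, 2)), Pow(Rational(-138, 7), -1)) = Mul(Add(8, 9), Rational(-7, 138)) = Mul(17, Rational(-7, 138)) = Rational(-119, 138) ≈ -0.86232)
Mul(-23, Add(Mul(Add(12, -21), Pow(Add(-2, 25), -1)), f)) = Mul(-23, Add(Mul(Add(12, -21), Pow(Add(-2, 25), -1)), Rational(-119, 138))) = Mul(-23, Add(Mul(-9, Pow(23, -1)), Rational(-119, 138))) = Mul(-23, Add(Mul(-9, Rational(1, 23)), Rational(-119, 138))) = Mul(-23, Add(Rational(-9, 23), Rational(-119, 138))) = Mul(-23, Rational(-173, 138)) = Rational(173, 6)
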